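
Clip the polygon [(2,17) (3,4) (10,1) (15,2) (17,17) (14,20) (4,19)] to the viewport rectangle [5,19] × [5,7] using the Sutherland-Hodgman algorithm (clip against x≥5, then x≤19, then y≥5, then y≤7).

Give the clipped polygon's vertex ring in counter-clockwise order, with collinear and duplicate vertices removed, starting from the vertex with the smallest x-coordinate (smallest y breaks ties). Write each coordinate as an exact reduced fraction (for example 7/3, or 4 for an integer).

1. After x ≥ 5: [(5,22/7) (10,1) (15,2) (17,17) (14,20) (5,191/10)]
2. After x ≤ 19: [(5,22/7) (10,1) (15,2) (17,17) (14,20) (5,191/10)]
3. After y ≥ 5: [(5,5) (77/5,5) (17,17) (14,20) (5,191/10)]
4. After y ≤ 7: [(5,7) (5,5) (77/5,5) (47/3,7)]
5. Canonical ring: [(5,5) (77/5,5) (47/3,7) (5,7)]

Clipped polygon: [(5,5) (77/5,5) (47/3,7) (5,7)]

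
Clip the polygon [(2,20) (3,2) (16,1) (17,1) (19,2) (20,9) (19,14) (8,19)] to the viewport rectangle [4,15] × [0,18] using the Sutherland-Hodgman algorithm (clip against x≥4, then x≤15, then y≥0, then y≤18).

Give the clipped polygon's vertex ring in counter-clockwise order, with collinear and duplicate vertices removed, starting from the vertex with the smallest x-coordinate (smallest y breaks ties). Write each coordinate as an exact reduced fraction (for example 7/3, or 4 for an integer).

Clipped polygon: [(4,25/13) (15,14/13) (15,174/11) (51/5,18) (4,18)]

1. After x ≥ 4: [(4,59/3) (4,25/13) (16,1) (17,1) (19,2) (20,9) (19,14) (8,19)]
2. After x ≤ 15: [(4,59/3) (4,25/13) (15,14/13) (15,174/11) (8,19)]
3. After y ≥ 0: [(4,59/3) (4,25/13) (15,14/13) (15,174/11) (8,19)]
4. After y ≤ 18: [(4,18) (4,25/13) (15,14/13) (15,174/11) (51/5,18)]
5. Canonical ring: [(4,25/13) (15,14/13) (15,174/11) (51/5,18) (4,18)]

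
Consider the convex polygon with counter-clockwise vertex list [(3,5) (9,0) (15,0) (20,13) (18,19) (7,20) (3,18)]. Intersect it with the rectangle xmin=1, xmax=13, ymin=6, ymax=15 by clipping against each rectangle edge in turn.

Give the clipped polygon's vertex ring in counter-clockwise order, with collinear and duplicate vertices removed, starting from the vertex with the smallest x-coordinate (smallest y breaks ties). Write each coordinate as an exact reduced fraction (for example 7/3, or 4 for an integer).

Clipped polygon: [(3,6) (13,6) (13,15) (3,15)]

1. After x ≥ 1: [(3,5) (9,0) (15,0) (20,13) (18,19) (7,20) (3,18)]
2. After x ≤ 13: [(3,5) (9,0) (13,0) (13,214/11) (7,20) (3,18)]
3. After y ≥ 6: [(3,6) (13,6) (13,214/11) (7,20) (3,18)]
4. After y ≤ 15: [(3,15) (3,6) (13,6) (13,15)]
5. Canonical ring: [(3,6) (13,6) (13,15) (3,15)]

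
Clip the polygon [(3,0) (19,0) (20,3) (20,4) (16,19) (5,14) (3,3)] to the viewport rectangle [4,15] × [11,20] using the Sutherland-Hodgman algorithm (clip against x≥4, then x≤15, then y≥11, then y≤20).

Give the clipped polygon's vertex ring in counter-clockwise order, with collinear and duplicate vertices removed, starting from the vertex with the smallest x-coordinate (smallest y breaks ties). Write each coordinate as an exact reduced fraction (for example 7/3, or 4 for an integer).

1. After x ≥ 4: [(4,0) (19,0) (20,3) (20,4) (16,19) (5,14) (4,17/2)]
2. After x ≤ 15: [(4,0) (15,0) (15,204/11) (5,14) (4,17/2)]
3. After y ≥ 11: [(15,11) (15,204/11) (5,14) (49/11,11)]
4. After y ≤ 20: [(15,11) (15,204/11) (5,14) (49/11,11)]
5. Canonical ring: [(49/11,11) (15,11) (15,204/11) (5,14)]

Clipped polygon: [(49/11,11) (15,11) (15,204/11) (5,14)]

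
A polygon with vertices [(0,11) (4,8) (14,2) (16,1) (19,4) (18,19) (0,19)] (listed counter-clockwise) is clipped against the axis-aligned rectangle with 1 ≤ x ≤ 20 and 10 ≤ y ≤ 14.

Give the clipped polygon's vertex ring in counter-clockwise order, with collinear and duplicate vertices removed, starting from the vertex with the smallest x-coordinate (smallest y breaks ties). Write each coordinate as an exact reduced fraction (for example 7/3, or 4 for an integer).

Clipped polygon: [(1,41/4) (4/3,10) (93/5,10) (55/3,14) (1,14)]

1. After x ≥ 1: [(1,41/4) (4,8) (14,2) (16,1) (19,4) (18,19) (1,19)]
2. After x ≤ 20: [(1,41/4) (4,8) (14,2) (16,1) (19,4) (18,19) (1,19)]
3. After y ≥ 10: [(1,41/4) (4/3,10) (93/5,10) (18,19) (1,19)]
4. After y ≤ 14: [(1,14) (1,41/4) (4/3,10) (93/5,10) (55/3,14)]
5. Canonical ring: [(1,41/4) (4/3,10) (93/5,10) (55/3,14) (1,14)]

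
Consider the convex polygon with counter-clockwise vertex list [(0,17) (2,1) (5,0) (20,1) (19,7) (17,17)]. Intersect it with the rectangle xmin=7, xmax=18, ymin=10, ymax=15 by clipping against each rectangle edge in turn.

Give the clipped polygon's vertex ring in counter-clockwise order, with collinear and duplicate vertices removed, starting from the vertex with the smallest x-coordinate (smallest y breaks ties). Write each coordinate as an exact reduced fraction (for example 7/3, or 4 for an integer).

Clipped polygon: [(7,10) (18,10) (18,12) (87/5,15) (7,15)]

1. After x ≥ 7: [(7,17) (7,2/15) (20,1) (19,7) (17,17)]
2. After x ≤ 18: [(7,17) (7,2/15) (18,13/15) (18,12) (17,17)]
3. After y ≥ 10: [(7,17) (7,10) (18,10) (18,12) (17,17)]
4. After y ≤ 15: [(7,15) (7,10) (18,10) (18,12) (87/5,15)]
5. Canonical ring: [(7,10) (18,10) (18,12) (87/5,15) (7,15)]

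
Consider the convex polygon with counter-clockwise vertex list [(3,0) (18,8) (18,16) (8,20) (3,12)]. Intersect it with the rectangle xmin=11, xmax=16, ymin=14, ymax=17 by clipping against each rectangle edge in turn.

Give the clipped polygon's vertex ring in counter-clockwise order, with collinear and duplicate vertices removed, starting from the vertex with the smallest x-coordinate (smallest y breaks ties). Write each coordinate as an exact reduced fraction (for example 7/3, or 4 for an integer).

1. After x ≥ 11: [(11,64/15) (18,8) (18,16) (11,94/5)]
2. After x ≤ 16: [(11,64/15) (16,104/15) (16,84/5) (11,94/5)]
3. After y ≥ 14: [(11,14) (16,14) (16,84/5) (11,94/5)]
4. After y ≤ 17: [(11,17) (11,14) (16,14) (16,84/5) (31/2,17)]
5. Canonical ring: [(11,14) (16,14) (16,84/5) (31/2,17) (11,17)]

Clipped polygon: [(11,14) (16,14) (16,84/5) (31/2,17) (11,17)]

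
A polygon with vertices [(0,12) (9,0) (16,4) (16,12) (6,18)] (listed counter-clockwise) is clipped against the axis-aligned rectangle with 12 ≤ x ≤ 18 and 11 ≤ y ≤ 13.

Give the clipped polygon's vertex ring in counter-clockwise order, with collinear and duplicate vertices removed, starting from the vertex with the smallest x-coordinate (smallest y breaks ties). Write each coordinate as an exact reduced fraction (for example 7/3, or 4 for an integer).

1. After x ≥ 12: [(12,12/7) (16,4) (16,12) (12,72/5)]
2. After x ≤ 18: [(12,12/7) (16,4) (16,12) (12,72/5)]
3. After y ≥ 11: [(12,11) (16,11) (16,12) (12,72/5)]
4. After y ≤ 13: [(12,13) (12,11) (16,11) (16,12) (43/3,13)]
5. Canonical ring: [(12,11) (16,11) (16,12) (43/3,13) (12,13)]

Clipped polygon: [(12,11) (16,11) (16,12) (43/3,13) (12,13)]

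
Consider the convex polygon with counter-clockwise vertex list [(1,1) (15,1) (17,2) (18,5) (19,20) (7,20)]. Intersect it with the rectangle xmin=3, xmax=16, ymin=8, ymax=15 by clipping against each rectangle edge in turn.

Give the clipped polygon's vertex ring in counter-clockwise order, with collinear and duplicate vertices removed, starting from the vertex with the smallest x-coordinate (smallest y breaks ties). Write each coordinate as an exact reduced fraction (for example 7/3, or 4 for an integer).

Clipped polygon: [(61/19,8) (16,8) (16,15) (103/19,15)]

1. After x ≥ 3: [(3,22/3) (3,1) (15,1) (17,2) (18,5) (19,20) (7,20)]
2. After x ≤ 16: [(3,22/3) (3,1) (15,1) (16,3/2) (16,20) (7,20)]
3. After y ≥ 8: [(61/19,8) (16,8) (16,20) (7,20)]
4. After y ≤ 15: [(103/19,15) (61/19,8) (16,8) (16,15)]
5. Canonical ring: [(61/19,8) (16,8) (16,15) (103/19,15)]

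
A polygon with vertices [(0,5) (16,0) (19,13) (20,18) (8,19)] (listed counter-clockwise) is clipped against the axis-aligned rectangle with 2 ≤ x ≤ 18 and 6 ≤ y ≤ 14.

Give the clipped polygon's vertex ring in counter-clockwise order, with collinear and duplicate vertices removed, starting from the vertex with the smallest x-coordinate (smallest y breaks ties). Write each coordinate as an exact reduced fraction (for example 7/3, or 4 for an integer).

1. After x ≥ 2: [(2,17/2) (2,35/8) (16,0) (19,13) (20,18) (8,19)]
2. After x ≤ 18: [(2,17/2) (2,35/8) (16,0) (18,26/3) (18,109/6) (8,19)]
3. After y ≥ 6: [(2,17/2) (2,6) (226/13,6) (18,26/3) (18,109/6) (8,19)]
4. After y ≤ 14: [(36/7,14) (2,17/2) (2,6) (226/13,6) (18,26/3) (18,14)]
5. Canonical ring: [(2,6) (226/13,6) (18,26/3) (18,14) (36/7,14) (2,17/2)]

Clipped polygon: [(2,6) (226/13,6) (18,26/3) (18,14) (36/7,14) (2,17/2)]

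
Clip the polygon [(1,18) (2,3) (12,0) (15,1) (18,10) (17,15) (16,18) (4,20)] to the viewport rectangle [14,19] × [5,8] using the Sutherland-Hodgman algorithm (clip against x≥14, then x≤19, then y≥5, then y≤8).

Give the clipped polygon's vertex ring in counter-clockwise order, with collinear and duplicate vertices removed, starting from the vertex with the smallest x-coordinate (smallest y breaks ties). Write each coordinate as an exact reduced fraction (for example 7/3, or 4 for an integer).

1. After x ≥ 14: [(14,2/3) (15,1) (18,10) (17,15) (16,18) (14,55/3)]
2. After x ≤ 19: [(14,2/3) (15,1) (18,10) (17,15) (16,18) (14,55/3)]
3. After y ≥ 5: [(14,5) (49/3,5) (18,10) (17,15) (16,18) (14,55/3)]
4. After y ≤ 8: [(14,8) (14,5) (49/3,5) (52/3,8)]
5. Canonical ring: [(14,5) (49/3,5) (52/3,8) (14,8)]

Clipped polygon: [(14,5) (49/3,5) (52/3,8) (14,8)]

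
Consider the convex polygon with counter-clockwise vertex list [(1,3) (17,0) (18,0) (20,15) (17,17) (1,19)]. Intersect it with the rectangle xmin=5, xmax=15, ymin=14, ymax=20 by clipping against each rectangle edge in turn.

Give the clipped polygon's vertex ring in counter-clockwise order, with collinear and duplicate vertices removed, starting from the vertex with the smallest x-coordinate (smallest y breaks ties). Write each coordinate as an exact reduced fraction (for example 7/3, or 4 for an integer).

1. After x ≥ 5: [(5,9/4) (17,0) (18,0) (20,15) (17,17) (5,37/2)]
2. After x ≤ 15: [(5,9/4) (15,3/8) (15,69/4) (5,37/2)]
3. After y ≥ 14: [(5,14) (15,14) (15,69/4) (5,37/2)]
4. After y ≤ 20: [(5,14) (15,14) (15,69/4) (5,37/2)]
5. Canonical ring: [(5,14) (15,14) (15,69/4) (5,37/2)]

Clipped polygon: [(5,14) (15,14) (15,69/4) (5,37/2)]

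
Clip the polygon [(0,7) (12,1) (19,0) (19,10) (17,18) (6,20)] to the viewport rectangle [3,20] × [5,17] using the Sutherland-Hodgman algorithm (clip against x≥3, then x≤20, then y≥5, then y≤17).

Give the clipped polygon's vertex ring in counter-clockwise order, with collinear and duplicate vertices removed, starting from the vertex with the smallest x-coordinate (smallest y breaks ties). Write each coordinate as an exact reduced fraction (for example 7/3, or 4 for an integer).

Clipped polygon: [(3,11/2) (4,5) (19,5) (19,10) (69/4,17) (60/13,17) (3,27/2)]

1. After x ≥ 3: [(3,27/2) (3,11/2) (12,1) (19,0) (19,10) (17,18) (6,20)]
2. After x ≤ 20: [(3,27/2) (3,11/2) (12,1) (19,0) (19,10) (17,18) (6,20)]
3. After y ≥ 5: [(3,27/2) (3,11/2) (4,5) (19,5) (19,10) (17,18) (6,20)]
4. After y ≤ 17: [(60/13,17) (3,27/2) (3,11/2) (4,5) (19,5) (19,10) (69/4,17)]
5. Canonical ring: [(3,11/2) (4,5) (19,5) (19,10) (69/4,17) (60/13,17) (3,27/2)]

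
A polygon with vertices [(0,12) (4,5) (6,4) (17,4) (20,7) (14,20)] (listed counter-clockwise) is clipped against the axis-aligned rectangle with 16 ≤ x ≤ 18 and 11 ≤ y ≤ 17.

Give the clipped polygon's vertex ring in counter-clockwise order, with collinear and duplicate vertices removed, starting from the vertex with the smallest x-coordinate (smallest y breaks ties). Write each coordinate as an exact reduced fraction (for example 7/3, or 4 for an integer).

1. After x ≥ 16: [(16,4) (17,4) (20,7) (16,47/3)]
2. After x ≤ 18: [(16,4) (17,4) (18,5) (18,34/3) (16,47/3)]
3. After y ≥ 11: [(16,11) (18,11) (18,34/3) (16,47/3)]
4. After y ≤ 17: [(16,11) (18,11) (18,34/3) (16,47/3)]
5. Canonical ring: [(16,11) (18,11) (18,34/3) (16,47/3)]

Clipped polygon: [(16,11) (18,11) (18,34/3) (16,47/3)]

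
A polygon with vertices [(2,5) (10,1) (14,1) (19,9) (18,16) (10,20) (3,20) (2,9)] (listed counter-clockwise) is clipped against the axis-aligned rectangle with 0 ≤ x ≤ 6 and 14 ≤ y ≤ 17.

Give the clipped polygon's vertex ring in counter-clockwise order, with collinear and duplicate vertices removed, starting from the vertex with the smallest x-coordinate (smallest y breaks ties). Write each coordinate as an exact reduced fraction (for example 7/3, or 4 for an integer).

1. After x ≥ 0: [(2,5) (10,1) (14,1) (19,9) (18,16) (10,20) (3,20) (2,9)]
2. After x ≤ 6: [(2,5) (6,3) (6,20) (3,20) (2,9)]
3. After y ≥ 14: [(6,14) (6,20) (3,20) (27/11,14)]
4. After y ≤ 17: [(6,14) (6,17) (30/11,17) (27/11,14)]
5. Canonical ring: [(27/11,14) (6,14) (6,17) (30/11,17)]

Clipped polygon: [(27/11,14) (6,14) (6,17) (30/11,17)]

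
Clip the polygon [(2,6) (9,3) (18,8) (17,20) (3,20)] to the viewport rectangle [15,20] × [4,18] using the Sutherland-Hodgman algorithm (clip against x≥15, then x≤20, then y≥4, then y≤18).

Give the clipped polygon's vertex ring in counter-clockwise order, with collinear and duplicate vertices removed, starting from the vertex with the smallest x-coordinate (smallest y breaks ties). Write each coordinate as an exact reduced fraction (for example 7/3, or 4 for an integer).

1. After x ≥ 15: [(15,19/3) (18,8) (17,20) (15,20)]
2. After x ≤ 20: [(15,19/3) (18,8) (17,20) (15,20)]
3. After y ≥ 4: [(15,19/3) (18,8) (17,20) (15,20)]
4. After y ≤ 18: [(15,18) (15,19/3) (18,8) (103/6,18)]
5. Canonical ring: [(15,19/3) (18,8) (103/6,18) (15,18)]

Clipped polygon: [(15,19/3) (18,8) (103/6,18) (15,18)]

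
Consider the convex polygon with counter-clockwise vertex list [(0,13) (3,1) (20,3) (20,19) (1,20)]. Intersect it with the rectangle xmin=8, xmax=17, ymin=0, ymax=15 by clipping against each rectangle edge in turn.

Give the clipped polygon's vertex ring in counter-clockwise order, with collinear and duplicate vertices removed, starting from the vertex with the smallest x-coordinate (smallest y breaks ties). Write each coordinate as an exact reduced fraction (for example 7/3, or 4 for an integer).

1. After x ≥ 8: [(8,27/17) (20,3) (20,19) (8,373/19)]
2. After x ≤ 17: [(8,27/17) (17,45/17) (17,364/19) (8,373/19)]
3. After y ≥ 0: [(8,27/17) (17,45/17) (17,364/19) (8,373/19)]
4. After y ≤ 15: [(8,15) (8,27/17) (17,45/17) (17,15)]
5. Canonical ring: [(8,27/17) (17,45/17) (17,15) (8,15)]

Clipped polygon: [(8,27/17) (17,45/17) (17,15) (8,15)]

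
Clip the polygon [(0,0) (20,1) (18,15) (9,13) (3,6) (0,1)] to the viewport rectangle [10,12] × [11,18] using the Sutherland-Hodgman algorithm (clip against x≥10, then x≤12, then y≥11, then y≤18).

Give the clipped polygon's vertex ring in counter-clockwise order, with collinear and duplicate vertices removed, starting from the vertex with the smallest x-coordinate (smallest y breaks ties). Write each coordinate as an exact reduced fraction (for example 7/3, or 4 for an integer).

Clipped polygon: [(10,11) (12,11) (12,41/3) (10,119/9)]

1. After x ≥ 10: [(10,1/2) (20,1) (18,15) (10,119/9)]
2. After x ≤ 12: [(10,1/2) (12,3/5) (12,41/3) (10,119/9)]
3. After y ≥ 11: [(10,11) (12,11) (12,41/3) (10,119/9)]
4. After y ≤ 18: [(10,11) (12,11) (12,41/3) (10,119/9)]
5. Canonical ring: [(10,11) (12,11) (12,41/3) (10,119/9)]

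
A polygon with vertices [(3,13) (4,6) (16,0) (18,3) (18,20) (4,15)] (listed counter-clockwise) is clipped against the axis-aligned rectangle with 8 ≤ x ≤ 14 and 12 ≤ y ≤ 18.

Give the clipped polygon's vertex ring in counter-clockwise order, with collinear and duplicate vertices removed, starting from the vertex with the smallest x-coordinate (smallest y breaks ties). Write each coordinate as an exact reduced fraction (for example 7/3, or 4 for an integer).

Clipped polygon: [(8,12) (14,12) (14,18) (62/5,18) (8,115/7)]

1. After x ≥ 8: [(8,4) (16,0) (18,3) (18,20) (8,115/7)]
2. After x ≤ 14: [(8,4) (14,1) (14,130/7) (8,115/7)]
3. After y ≥ 12: [(8,12) (14,12) (14,130/7) (8,115/7)]
4. After y ≤ 18: [(8,12) (14,12) (14,18) (62/5,18) (8,115/7)]
5. Canonical ring: [(8,12) (14,12) (14,18) (62/5,18) (8,115/7)]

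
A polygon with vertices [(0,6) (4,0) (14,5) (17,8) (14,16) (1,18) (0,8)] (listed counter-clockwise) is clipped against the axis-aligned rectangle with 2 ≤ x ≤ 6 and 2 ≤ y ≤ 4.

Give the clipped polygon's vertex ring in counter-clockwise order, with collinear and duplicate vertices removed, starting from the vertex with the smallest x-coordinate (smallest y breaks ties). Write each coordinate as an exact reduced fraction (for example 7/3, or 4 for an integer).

Clipped polygon: [(2,3) (8/3,2) (6,2) (6,4) (2,4)]

1. After x ≥ 2: [(2,3) (4,0) (14,5) (17,8) (14,16) (2,232/13)]
2. After x ≤ 6: [(2,3) (4,0) (6,1) (6,224/13) (2,232/13)]
3. After y ≥ 2: [(2,3) (8/3,2) (6,2) (6,224/13) (2,232/13)]
4. After y ≤ 4: [(2,4) (2,3) (8/3,2) (6,2) (6,4)]
5. Canonical ring: [(2,3) (8/3,2) (6,2) (6,4) (2,4)]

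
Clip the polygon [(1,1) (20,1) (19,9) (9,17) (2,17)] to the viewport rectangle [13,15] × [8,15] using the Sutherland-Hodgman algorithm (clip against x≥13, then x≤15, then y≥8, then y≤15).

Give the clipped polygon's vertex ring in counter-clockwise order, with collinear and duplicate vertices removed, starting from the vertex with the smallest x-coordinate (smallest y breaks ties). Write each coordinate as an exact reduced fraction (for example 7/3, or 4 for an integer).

Clipped polygon: [(13,8) (15,8) (15,61/5) (13,69/5)]

1. After x ≥ 13: [(13,1) (20,1) (19,9) (13,69/5)]
2. After x ≤ 15: [(13,1) (15,1) (15,61/5) (13,69/5)]
3. After y ≥ 8: [(13,8) (15,8) (15,61/5) (13,69/5)]
4. After y ≤ 15: [(13,8) (15,8) (15,61/5) (13,69/5)]
5. Canonical ring: [(13,8) (15,8) (15,61/5) (13,69/5)]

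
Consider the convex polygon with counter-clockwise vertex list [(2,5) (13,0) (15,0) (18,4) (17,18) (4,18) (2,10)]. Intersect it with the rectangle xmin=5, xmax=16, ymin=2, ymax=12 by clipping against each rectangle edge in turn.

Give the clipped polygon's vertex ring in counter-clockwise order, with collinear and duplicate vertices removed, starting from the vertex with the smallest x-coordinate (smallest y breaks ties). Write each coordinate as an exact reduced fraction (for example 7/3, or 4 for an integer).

Clipped polygon: [(5,40/11) (43/5,2) (16,2) (16,12) (5,12)]

1. After x ≥ 5: [(5,40/11) (13,0) (15,0) (18,4) (17,18) (5,18)]
2. After x ≤ 16: [(5,40/11) (13,0) (15,0) (16,4/3) (16,18) (5,18)]
3. After y ≥ 2: [(5,40/11) (43/5,2) (16,2) (16,18) (5,18)]
4. After y ≤ 12: [(5,12) (5,40/11) (43/5,2) (16,2) (16,12)]
5. Canonical ring: [(5,40/11) (43/5,2) (16,2) (16,12) (5,12)]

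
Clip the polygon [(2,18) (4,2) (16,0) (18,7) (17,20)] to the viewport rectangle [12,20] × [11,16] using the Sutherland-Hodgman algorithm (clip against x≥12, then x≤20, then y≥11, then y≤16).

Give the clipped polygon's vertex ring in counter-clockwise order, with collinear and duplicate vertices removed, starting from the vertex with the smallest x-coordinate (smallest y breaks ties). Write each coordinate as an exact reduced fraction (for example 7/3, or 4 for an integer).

1. After x ≥ 12: [(12,58/3) (12,2/3) (16,0) (18,7) (17,20)]
2. After x ≤ 20: [(12,58/3) (12,2/3) (16,0) (18,7) (17,20)]
3. After y ≥ 11: [(12,58/3) (12,11) (230/13,11) (17,20)]
4. After y ≤ 16: [(12,16) (12,11) (230/13,11) (225/13,16)]
5. Canonical ring: [(12,11) (230/13,11) (225/13,16) (12,16)]

Clipped polygon: [(12,11) (230/13,11) (225/13,16) (12,16)]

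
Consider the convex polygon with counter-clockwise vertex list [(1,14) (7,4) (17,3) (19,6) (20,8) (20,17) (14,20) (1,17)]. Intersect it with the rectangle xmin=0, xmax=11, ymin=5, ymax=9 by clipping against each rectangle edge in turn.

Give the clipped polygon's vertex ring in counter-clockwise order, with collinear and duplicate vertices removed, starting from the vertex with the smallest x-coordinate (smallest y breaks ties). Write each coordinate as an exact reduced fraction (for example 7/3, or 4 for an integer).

1. After x ≥ 0: [(1,14) (7,4) (17,3) (19,6) (20,8) (20,17) (14,20) (1,17)]
2. After x ≤ 11: [(1,14) (7,4) (11,18/5) (11,251/13) (1,17)]
3. After y ≥ 5: [(1,14) (32/5,5) (11,5) (11,251/13) (1,17)]
4. After y ≤ 9: [(4,9) (32/5,5) (11,5) (11,9)]
5. Canonical ring: [(4,9) (32/5,5) (11,5) (11,9)]

Clipped polygon: [(4,9) (32/5,5) (11,5) (11,9)]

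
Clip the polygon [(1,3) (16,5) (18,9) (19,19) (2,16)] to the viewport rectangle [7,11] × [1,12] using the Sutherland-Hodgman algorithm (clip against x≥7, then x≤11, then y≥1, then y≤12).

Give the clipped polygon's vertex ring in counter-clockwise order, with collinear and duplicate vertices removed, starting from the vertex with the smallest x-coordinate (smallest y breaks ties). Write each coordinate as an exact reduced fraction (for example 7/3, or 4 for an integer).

Clipped polygon: [(7,19/5) (11,13/3) (11,12) (7,12)]

1. After x ≥ 7: [(7,19/5) (16,5) (18,9) (19,19) (7,287/17)]
2. After x ≤ 11: [(7,19/5) (11,13/3) (11,299/17) (7,287/17)]
3. After y ≥ 1: [(7,19/5) (11,13/3) (11,299/17) (7,287/17)]
4. After y ≤ 12: [(7,12) (7,19/5) (11,13/3) (11,12)]
5. Canonical ring: [(7,19/5) (11,13/3) (11,12) (7,12)]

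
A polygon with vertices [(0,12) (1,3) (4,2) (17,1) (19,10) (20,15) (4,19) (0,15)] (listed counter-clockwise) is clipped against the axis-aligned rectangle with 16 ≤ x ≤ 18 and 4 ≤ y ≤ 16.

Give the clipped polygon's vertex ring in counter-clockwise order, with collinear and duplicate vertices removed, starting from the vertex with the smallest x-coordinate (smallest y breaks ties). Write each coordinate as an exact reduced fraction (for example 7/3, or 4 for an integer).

1. After x ≥ 16: [(16,14/13) (17,1) (19,10) (20,15) (16,16)]
2. After x ≤ 18: [(16,14/13) (17,1) (18,11/2) (18,31/2) (16,16)]
3. After y ≥ 4: [(16,4) (53/3,4) (18,11/2) (18,31/2) (16,16)]
4. After y ≤ 16: [(16,4) (53/3,4) (18,11/2) (18,31/2) (16,16)]
5. Canonical ring: [(16,4) (53/3,4) (18,11/2) (18,31/2) (16,16)]

Clipped polygon: [(16,4) (53/3,4) (18,11/2) (18,31/2) (16,16)]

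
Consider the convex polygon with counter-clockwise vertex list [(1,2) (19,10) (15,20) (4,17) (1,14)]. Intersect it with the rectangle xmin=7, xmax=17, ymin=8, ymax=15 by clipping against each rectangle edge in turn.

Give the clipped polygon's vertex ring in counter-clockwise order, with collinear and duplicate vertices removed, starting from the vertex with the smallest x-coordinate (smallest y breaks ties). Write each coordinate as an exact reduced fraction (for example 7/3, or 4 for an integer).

1. After x ≥ 7: [(7,14/3) (19,10) (15,20) (7,196/11)]
2. After x ≤ 17: [(7,14/3) (17,82/9) (17,15) (15,20) (7,196/11)]
3. After y ≥ 8: [(7,8) (29/2,8) (17,82/9) (17,15) (15,20) (7,196/11)]
4. After y ≤ 15: [(7,15) (7,8) (29/2,8) (17,82/9) (17,15) (17,15)]
5. Canonical ring: [(7,8) (29/2,8) (17,82/9) (17,15) (7,15)]

Clipped polygon: [(7,8) (29/2,8) (17,82/9) (17,15) (7,15)]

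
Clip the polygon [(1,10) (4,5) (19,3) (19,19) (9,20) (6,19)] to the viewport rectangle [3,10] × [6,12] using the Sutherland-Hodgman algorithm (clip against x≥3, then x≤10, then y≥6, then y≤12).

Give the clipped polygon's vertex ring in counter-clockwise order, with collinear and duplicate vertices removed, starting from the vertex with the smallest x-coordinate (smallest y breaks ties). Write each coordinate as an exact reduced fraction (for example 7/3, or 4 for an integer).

Clipped polygon: [(3,20/3) (17/5,6) (10,6) (10,12) (3,12)]

1. After x ≥ 3: [(3,68/5) (3,20/3) (4,5) (19,3) (19,19) (9,20) (6,19)]
2. After x ≤ 10: [(3,68/5) (3,20/3) (4,5) (10,21/5) (10,199/10) (9,20) (6,19)]
3. After y ≥ 6: [(3,68/5) (3,20/3) (17/5,6) (10,6) (10,199/10) (9,20) (6,19)]
4. After y ≤ 12: [(3,12) (3,20/3) (17/5,6) (10,6) (10,12)]
5. Canonical ring: [(3,20/3) (17/5,6) (10,6) (10,12) (3,12)]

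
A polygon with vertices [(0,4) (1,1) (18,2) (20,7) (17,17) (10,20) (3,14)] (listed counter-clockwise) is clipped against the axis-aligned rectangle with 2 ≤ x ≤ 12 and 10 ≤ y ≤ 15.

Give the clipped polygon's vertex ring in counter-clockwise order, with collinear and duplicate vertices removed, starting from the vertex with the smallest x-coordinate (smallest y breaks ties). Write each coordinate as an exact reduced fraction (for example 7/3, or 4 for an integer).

Clipped polygon: [(2,10) (12,10) (12,15) (25/6,15) (3,14) (2,32/3)]

1. After x ≥ 2: [(2,32/3) (2,18/17) (18,2) (20,7) (17,17) (10,20) (3,14)]
2. After x ≤ 12: [(2,32/3) (2,18/17) (12,28/17) (12,134/7) (10,20) (3,14)]
3. After y ≥ 10: [(2,32/3) (2,10) (12,10) (12,134/7) (10,20) (3,14)]
4. After y ≤ 15: [(2,32/3) (2,10) (12,10) (12,15) (25/6,15) (3,14)]
5. Canonical ring: [(2,10) (12,10) (12,15) (25/6,15) (3,14) (2,32/3)]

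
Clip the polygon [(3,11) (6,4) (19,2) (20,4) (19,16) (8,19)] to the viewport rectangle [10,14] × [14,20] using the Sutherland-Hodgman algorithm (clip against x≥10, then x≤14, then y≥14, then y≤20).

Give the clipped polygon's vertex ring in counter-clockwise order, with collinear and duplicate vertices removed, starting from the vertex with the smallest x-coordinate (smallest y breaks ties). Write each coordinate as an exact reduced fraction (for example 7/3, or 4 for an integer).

1. After x ≥ 10: [(10,44/13) (19,2) (20,4) (19,16) (10,203/11)]
2. After x ≤ 14: [(10,44/13) (14,36/13) (14,191/11) (10,203/11)]
3. After y ≥ 14: [(10,14) (14,14) (14,191/11) (10,203/11)]
4. After y ≤ 20: [(10,14) (14,14) (14,191/11) (10,203/11)]
5. Canonical ring: [(10,14) (14,14) (14,191/11) (10,203/11)]

Clipped polygon: [(10,14) (14,14) (14,191/11) (10,203/11)]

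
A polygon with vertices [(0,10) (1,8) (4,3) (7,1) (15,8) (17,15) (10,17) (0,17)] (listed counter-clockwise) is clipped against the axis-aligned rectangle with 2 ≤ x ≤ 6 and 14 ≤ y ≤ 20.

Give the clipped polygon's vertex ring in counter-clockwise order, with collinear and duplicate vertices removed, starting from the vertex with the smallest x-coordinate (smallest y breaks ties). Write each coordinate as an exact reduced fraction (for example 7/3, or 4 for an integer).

1. After x ≥ 2: [(2,19/3) (4,3) (7,1) (15,8) (17,15) (10,17) (2,17)]
2. After x ≤ 6: [(2,19/3) (4,3) (6,5/3) (6,17) (2,17)]
3. After y ≥ 14: [(2,14) (6,14) (6,17) (2,17)]
4. After y ≤ 20: [(2,14) (6,14) (6,17) (2,17)]
5. Canonical ring: [(2,14) (6,14) (6,17) (2,17)]

Clipped polygon: [(2,14) (6,14) (6,17) (2,17)]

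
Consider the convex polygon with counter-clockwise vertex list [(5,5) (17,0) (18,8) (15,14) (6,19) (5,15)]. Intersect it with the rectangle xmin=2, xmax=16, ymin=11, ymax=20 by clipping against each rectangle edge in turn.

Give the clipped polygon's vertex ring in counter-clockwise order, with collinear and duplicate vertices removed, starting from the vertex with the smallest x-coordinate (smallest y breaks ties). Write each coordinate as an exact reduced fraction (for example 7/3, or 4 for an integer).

1. After x ≥ 2: [(5,5) (17,0) (18,8) (15,14) (6,19) (5,15)]
2. After x ≤ 16: [(5,5) (16,5/12) (16,12) (15,14) (6,19) (5,15)]
3. After y ≥ 11: [(5,11) (16,11) (16,12) (15,14) (6,19) (5,15)]
4. After y ≤ 20: [(5,11) (16,11) (16,12) (15,14) (6,19) (5,15)]
5. Canonical ring: [(5,11) (16,11) (16,12) (15,14) (6,19) (5,15)]

Clipped polygon: [(5,11) (16,11) (16,12) (15,14) (6,19) (5,15)]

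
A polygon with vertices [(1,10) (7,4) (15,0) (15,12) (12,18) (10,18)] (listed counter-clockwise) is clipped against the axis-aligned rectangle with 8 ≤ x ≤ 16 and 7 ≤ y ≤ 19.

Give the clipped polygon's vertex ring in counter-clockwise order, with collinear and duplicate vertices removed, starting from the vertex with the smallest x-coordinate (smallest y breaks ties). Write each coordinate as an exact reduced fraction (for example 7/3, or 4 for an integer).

Clipped polygon: [(8,7) (15,7) (15,12) (12,18) (10,18) (8,146/9)]

1. After x ≥ 8: [(8,146/9) (8,7/2) (15,0) (15,12) (12,18) (10,18)]
2. After x ≤ 16: [(8,146/9) (8,7/2) (15,0) (15,12) (12,18) (10,18)]
3. After y ≥ 7: [(8,146/9) (8,7) (15,7) (15,12) (12,18) (10,18)]
4. After y ≤ 19: [(8,146/9) (8,7) (15,7) (15,12) (12,18) (10,18)]
5. Canonical ring: [(8,7) (15,7) (15,12) (12,18) (10,18) (8,146/9)]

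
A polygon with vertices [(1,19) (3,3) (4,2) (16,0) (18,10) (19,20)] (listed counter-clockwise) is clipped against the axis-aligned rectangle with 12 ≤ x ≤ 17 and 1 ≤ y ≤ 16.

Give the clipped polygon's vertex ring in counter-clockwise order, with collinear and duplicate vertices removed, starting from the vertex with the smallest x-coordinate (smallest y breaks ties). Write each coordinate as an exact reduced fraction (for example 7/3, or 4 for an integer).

1. After x ≥ 12: [(12,353/18) (12,2/3) (16,0) (18,10) (19,20)]
2. After x ≤ 17: [(17,179/9) (12,353/18) (12,2/3) (16,0) (17,5)]
3. After y ≥ 1: [(17,179/9) (12,353/18) (12,1) (81/5,1) (17,5)]
4. After y ≤ 16: [(17,16) (12,16) (12,1) (81/5,1) (17,5)]
5. Canonical ring: [(12,1) (81/5,1) (17,5) (17,16) (12,16)]

Clipped polygon: [(12,1) (81/5,1) (17,5) (17,16) (12,16)]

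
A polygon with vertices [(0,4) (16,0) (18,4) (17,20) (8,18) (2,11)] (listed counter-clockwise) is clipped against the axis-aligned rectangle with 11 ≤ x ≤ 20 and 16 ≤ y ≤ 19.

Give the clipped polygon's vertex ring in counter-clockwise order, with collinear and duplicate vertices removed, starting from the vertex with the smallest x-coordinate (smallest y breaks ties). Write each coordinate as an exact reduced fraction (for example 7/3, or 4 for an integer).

1. After x ≥ 11: [(11,5/4) (16,0) (18,4) (17,20) (11,56/3)]
2. After x ≤ 20: [(11,5/4) (16,0) (18,4) (17,20) (11,56/3)]
3. After y ≥ 16: [(11,16) (69/4,16) (17,20) (11,56/3)]
4. After y ≤ 19: [(11,16) (69/4,16) (273/16,19) (25/2,19) (11,56/3)]
5. Canonical ring: [(11,16) (69/4,16) (273/16,19) (25/2,19) (11,56/3)]

Clipped polygon: [(11,16) (69/4,16) (273/16,19) (25/2,19) (11,56/3)]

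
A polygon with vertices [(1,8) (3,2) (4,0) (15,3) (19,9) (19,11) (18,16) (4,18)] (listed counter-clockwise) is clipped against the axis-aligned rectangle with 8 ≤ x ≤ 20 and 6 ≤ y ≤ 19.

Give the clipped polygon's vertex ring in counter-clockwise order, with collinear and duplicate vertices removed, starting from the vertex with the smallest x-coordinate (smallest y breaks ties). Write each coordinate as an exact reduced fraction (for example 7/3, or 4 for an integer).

1. After x ≥ 8: [(8,12/11) (15,3) (19,9) (19,11) (18,16) (8,122/7)]
2. After x ≤ 20: [(8,12/11) (15,3) (19,9) (19,11) (18,16) (8,122/7)]
3. After y ≥ 6: [(8,6) (17,6) (19,9) (19,11) (18,16) (8,122/7)]
4. After y ≤ 19: [(8,6) (17,6) (19,9) (19,11) (18,16) (8,122/7)]
5. Canonical ring: [(8,6) (17,6) (19,9) (19,11) (18,16) (8,122/7)]

Clipped polygon: [(8,6) (17,6) (19,9) (19,11) (18,16) (8,122/7)]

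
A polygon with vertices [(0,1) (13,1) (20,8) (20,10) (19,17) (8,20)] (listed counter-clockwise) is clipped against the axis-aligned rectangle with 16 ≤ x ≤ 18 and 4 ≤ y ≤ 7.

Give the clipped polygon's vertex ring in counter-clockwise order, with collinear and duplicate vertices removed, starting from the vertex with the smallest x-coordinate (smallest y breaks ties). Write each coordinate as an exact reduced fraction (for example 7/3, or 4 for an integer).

Clipped polygon: [(16,4) (18,6) (18,7) (16,7)]

1. After x ≥ 16: [(16,4) (20,8) (20,10) (19,17) (16,196/11)]
2. After x ≤ 18: [(16,4) (18,6) (18,190/11) (16,196/11)]
3. After y ≥ 4: [(16,4) (18,6) (18,190/11) (16,196/11)]
4. After y ≤ 7: [(16,7) (16,4) (18,6) (18,7)]
5. Canonical ring: [(16,4) (18,6) (18,7) (16,7)]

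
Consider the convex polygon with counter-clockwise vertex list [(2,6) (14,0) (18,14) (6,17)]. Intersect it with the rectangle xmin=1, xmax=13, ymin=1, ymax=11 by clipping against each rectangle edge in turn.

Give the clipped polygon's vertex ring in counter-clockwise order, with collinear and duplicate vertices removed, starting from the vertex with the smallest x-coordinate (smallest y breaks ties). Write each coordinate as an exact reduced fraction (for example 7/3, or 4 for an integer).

1. After x ≥ 1: [(2,6) (14,0) (18,14) (6,17)]
2. After x ≤ 13: [(2,6) (13,1/2) (13,61/4) (6,17)]
3. After y ≥ 1: [(2,6) (12,1) (13,1) (13,61/4) (6,17)]
4. After y ≤ 11: [(42/11,11) (2,6) (12,1) (13,1) (13,11)]
5. Canonical ring: [(2,6) (12,1) (13,1) (13,11) (42/11,11)]

Clipped polygon: [(2,6) (12,1) (13,1) (13,11) (42/11,11)]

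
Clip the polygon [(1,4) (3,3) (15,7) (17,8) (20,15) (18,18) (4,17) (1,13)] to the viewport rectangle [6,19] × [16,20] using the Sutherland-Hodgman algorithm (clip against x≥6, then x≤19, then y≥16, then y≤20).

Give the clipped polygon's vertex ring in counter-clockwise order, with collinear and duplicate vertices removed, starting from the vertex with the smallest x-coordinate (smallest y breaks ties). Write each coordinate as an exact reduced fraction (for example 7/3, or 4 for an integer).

1. After x ≥ 6: [(6,4) (15,7) (17,8) (20,15) (18,18) (6,120/7)]
2. After x ≤ 19: [(6,4) (15,7) (17,8) (19,38/3) (19,33/2) (18,18) (6,120/7)]
3. After y ≥ 16: [(6,16) (19,16) (19,33/2) (18,18) (6,120/7)]
4. After y ≤ 20: [(6,16) (19,16) (19,33/2) (18,18) (6,120/7)]
5. Canonical ring: [(6,16) (19,16) (19,33/2) (18,18) (6,120/7)]

Clipped polygon: [(6,16) (19,16) (19,33/2) (18,18) (6,120/7)]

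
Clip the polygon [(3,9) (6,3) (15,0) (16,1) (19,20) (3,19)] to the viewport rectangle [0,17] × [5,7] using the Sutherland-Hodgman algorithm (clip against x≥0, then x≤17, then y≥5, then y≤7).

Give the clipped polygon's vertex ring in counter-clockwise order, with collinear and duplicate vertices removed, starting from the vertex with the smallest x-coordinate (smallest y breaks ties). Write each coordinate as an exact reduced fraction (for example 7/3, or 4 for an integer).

1. After x ≥ 0: [(3,9) (6,3) (15,0) (16,1) (19,20) (3,19)]
2. After x ≤ 17: [(3,9) (6,3) (15,0) (16,1) (17,22/3) (17,159/8) (3,19)]
3. After y ≥ 5: [(3,9) (5,5) (316/19,5) (17,22/3) (17,159/8) (3,19)]
4. After y ≤ 7: [(4,7) (5,5) (316/19,5) (322/19,7)]
5. Canonical ring: [(4,7) (5,5) (316/19,5) (322/19,7)]

Clipped polygon: [(4,7) (5,5) (316/19,5) (322/19,7)]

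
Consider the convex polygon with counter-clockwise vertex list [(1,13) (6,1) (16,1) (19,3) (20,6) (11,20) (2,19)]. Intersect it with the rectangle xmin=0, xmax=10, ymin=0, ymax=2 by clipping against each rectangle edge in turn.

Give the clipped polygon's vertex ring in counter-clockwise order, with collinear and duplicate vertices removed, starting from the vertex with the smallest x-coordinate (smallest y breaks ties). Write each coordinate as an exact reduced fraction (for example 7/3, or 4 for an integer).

Clipped polygon: [(67/12,2) (6,1) (10,1) (10,2)]

1. After x ≥ 0: [(1,13) (6,1) (16,1) (19,3) (20,6) (11,20) (2,19)]
2. After x ≤ 10: [(1,13) (6,1) (10,1) (10,179/9) (2,19)]
3. After y ≥ 0: [(1,13) (6,1) (10,1) (10,179/9) (2,19)]
4. After y ≤ 2: [(67/12,2) (6,1) (10,1) (10,2)]
5. Canonical ring: [(67/12,2) (6,1) (10,1) (10,2)]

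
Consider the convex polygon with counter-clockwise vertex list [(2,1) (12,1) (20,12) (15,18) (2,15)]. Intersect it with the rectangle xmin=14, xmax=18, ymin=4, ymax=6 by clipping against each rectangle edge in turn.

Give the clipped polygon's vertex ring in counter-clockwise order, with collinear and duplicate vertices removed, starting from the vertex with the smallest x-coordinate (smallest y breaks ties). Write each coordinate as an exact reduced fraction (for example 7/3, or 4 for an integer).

Clipped polygon: [(14,4) (156/11,4) (172/11,6) (14,6)]

1. After x ≥ 14: [(14,15/4) (20,12) (15,18) (14,231/13)]
2. After x ≤ 18: [(14,15/4) (18,37/4) (18,72/5) (15,18) (14,231/13)]
3. After y ≥ 4: [(14,4) (156/11,4) (18,37/4) (18,72/5) (15,18) (14,231/13)]
4. After y ≤ 6: [(14,6) (14,4) (156/11,4) (172/11,6)]
5. Canonical ring: [(14,4) (156/11,4) (172/11,6) (14,6)]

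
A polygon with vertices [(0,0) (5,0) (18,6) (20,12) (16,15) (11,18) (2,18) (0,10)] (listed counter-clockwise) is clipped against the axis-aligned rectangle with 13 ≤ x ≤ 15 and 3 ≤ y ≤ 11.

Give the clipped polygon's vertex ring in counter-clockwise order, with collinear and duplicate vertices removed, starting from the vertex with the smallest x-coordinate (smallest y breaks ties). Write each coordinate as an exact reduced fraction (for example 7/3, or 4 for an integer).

Clipped polygon: [(13,48/13) (15,60/13) (15,11) (13,11)]

1. After x ≥ 13: [(13,48/13) (18,6) (20,12) (16,15) (13,84/5)]
2. After x ≤ 15: [(13,48/13) (15,60/13) (15,78/5) (13,84/5)]
3. After y ≥ 3: [(13,48/13) (15,60/13) (15,78/5) (13,84/5)]
4. After y ≤ 11: [(13,11) (13,48/13) (15,60/13) (15,11)]
5. Canonical ring: [(13,48/13) (15,60/13) (15,11) (13,11)]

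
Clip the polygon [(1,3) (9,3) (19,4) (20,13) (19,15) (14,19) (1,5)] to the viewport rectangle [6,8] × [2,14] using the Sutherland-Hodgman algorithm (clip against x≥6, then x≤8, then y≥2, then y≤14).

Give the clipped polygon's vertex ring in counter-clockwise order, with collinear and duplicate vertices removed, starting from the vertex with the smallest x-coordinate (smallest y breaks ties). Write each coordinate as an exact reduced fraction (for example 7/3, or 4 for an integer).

1. After x ≥ 6: [(6,3) (9,3) (19,4) (20,13) (19,15) (14,19) (6,135/13)]
2. After x ≤ 8: [(6,3) (8,3) (8,163/13) (6,135/13)]
3. After y ≥ 2: [(6,3) (8,3) (8,163/13) (6,135/13)]
4. After y ≤ 14: [(6,3) (8,3) (8,163/13) (6,135/13)]
5. Canonical ring: [(6,3) (8,3) (8,163/13) (6,135/13)]

Clipped polygon: [(6,3) (8,3) (8,163/13) (6,135/13)]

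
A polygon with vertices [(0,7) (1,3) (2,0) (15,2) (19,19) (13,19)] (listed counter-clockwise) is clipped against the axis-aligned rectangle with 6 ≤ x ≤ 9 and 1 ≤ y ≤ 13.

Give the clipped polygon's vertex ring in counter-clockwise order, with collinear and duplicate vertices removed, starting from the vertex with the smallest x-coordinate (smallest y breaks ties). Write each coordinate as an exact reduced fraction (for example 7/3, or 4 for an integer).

1. After x ≥ 6: [(6,163/13) (6,8/13) (15,2) (19,19) (13,19)]
2. After x ≤ 9: [(9,199/13) (6,163/13) (6,8/13) (9,14/13)]
3. After y ≥ 1: [(9,199/13) (6,163/13) (6,1) (17/2,1) (9,14/13)]
4. After y ≤ 13: [(9,13) (13/2,13) (6,163/13) (6,1) (17/2,1) (9,14/13)]
5. Canonical ring: [(6,1) (17/2,1) (9,14/13) (9,13) (13/2,13) (6,163/13)]

Clipped polygon: [(6,1) (17/2,1) (9,14/13) (9,13) (13/2,13) (6,163/13)]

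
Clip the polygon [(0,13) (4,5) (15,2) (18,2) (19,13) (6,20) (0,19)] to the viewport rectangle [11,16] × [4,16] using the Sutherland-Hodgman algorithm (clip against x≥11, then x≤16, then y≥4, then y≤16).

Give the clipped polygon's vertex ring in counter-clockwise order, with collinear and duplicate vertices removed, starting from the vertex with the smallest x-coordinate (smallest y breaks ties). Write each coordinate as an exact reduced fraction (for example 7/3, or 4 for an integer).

1. After x ≥ 11: [(11,34/11) (15,2) (18,2) (19,13) (11,225/13)]
2. After x ≤ 16: [(11,34/11) (15,2) (16,2) (16,190/13) (11,225/13)]
3. After y ≥ 4: [(11,4) (16,4) (16,190/13) (11,225/13)]
4. After y ≤ 16: [(11,16) (11,4) (16,4) (16,190/13) (94/7,16)]
5. Canonical ring: [(11,4) (16,4) (16,190/13) (94/7,16) (11,16)]

Clipped polygon: [(11,4) (16,4) (16,190/13) (94/7,16) (11,16)]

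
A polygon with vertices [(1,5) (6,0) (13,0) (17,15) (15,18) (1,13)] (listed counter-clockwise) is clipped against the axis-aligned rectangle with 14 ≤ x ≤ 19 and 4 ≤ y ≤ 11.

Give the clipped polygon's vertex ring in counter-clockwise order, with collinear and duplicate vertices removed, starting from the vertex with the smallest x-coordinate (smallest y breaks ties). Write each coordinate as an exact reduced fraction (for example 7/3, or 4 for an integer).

1. After x ≥ 14: [(14,15/4) (17,15) (15,18) (14,247/14)]
2. After x ≤ 19: [(14,15/4) (17,15) (15,18) (14,247/14)]
3. After y ≥ 4: [(14,4) (211/15,4) (17,15) (15,18) (14,247/14)]
4. After y ≤ 11: [(14,11) (14,4) (211/15,4) (239/15,11)]
5. Canonical ring: [(14,4) (211/15,4) (239/15,11) (14,11)]

Clipped polygon: [(14,4) (211/15,4) (239/15,11) (14,11)]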